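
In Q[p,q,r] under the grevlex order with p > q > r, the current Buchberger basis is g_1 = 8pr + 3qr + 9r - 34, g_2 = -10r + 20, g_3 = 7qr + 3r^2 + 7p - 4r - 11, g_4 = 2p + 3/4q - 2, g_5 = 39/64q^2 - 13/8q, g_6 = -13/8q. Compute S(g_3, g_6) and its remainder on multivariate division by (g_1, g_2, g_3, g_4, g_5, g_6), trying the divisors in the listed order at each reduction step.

lcm(LM(g_3), LM(g_6)) = qr.
S = (lcm/LT(g_3))·g_3 − (lcm/LT(g_6))·g_6 = 3/7r^2 + p - 4/7r - 11/7.
Reduce S modulo (g_1, g_2, g_3, g_4, g_5, g_6) in that order:
  leading term r^2: subtract (-3/70r)·g_2 from 3/7r^2 + p - 4/7r - 11/7 → p + 2/7r - 11/7
  leading term p: subtract (1/2)·g_4 from p + 2/7r - 11/7 → -3/8q + 2/7r - 4/7
  leading term q: subtract (3/13)·g_6 from -3/8q + 2/7r - 4/7 → 2/7r - 4/7
  leading term r: subtract (-1/35)·g_2 from 2/7r - 4/7 → 0
The remainder is 0, so this S-polynomial contributes no new basis element.

S(g_3, g_6) = 3/7r^2 + p - 4/7r - 11/7; remainder on division = 0.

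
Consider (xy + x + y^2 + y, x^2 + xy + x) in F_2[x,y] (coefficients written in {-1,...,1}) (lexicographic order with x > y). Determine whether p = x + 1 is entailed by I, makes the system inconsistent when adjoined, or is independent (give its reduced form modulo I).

First compute the reduced Gröbner basis of I by Buchberger's algorithm.
f_1 = xy + x + y^2 + y, LT = xy.
f_2 = x^2 + xy + x, LT = x^2.

S(f_1,f_2): lcm = x^2y. S = x^2.
  leading term x^2: subtract (1)·f_2 from x^2 → xy + x
  leading term xy: subtract (1)·f_1 from xy + x → y^2 + y
  leading term y^2: no divisor's leading term divides it; move y^2 to the remainder.
  leading term y: no divisor's leading term divides it; move y to the remainder.
  remainder y^2 + y ≠ 0; add h_3 = y^2 + y to the basis.

The other S-polynomials (S(f_1,h_3), S(f_2,h_3)) all reduce to 0 modulo the current basis, so we have a Gröbner basis.
Inter-reduce: drop elements whose leading term is divisible by another's, tail-reduce, and make monic.
Reduced Gröbner basis: {x^2, xy + x, y^2 + y}.
Label its elements g_1 = x^2, g_2 = xy + x, g_3 = y^2 + y.

Reduce p = x + 1 modulo G:
  leading term x: no divisor's leading term divides it; move x to the remainder.
  leading term 1: no divisor's leading term divides it; move 1 to the remainder.
  normal form = x + 1.
The normal form is nonzero, so p ∉ I. Since p minus its normal form lies in I, I + (p) = I + (r) where r = x + 1; decide whether this ideal is the whole ring.
Run Buchberger on G together with r (pairs among the g_i already reduce to 0 since G is a Gröbner basis):
g_1 = x^2, LT = x^2.
g_2 = xy + x, LT = xy.
g_3 = y^2 + y, LT = y^2.
r = x + 1, LT = x.

S(g_1,r): lcm = x^2. S = x.
  leading term x: subtract (1)·r from x → 1
  leading term 1: no divisor's leading term divides it; move 1 to the remainder.
  remainder 1 ≠ 0; add m_5 = 1 to the basis.

The other S-polynomials (S(g_1,g_2), S(g_1,g_3), S(g_2,g_3), S(g_2,r), S(g_3,r), S(g_1,m_5), S(g_2,m_5), S(g_3,m_5), S(r,m_5)) all reduce to 0 modulo the current basis, so we have a Gröbner basis.
Inter-reduce: drop elements whose leading term is divisible by another's, tail-reduce, and make monic.
Reduced Gröbner basis: {1}.
The reduced Gröbner basis of I + (p) is {1}: the ideal is the whole ring, so the enlarged system has no common solution — adjoining p is inconsistent.

Adjoining x + 1 makes the ideal the whole ring: the system is inconsistent.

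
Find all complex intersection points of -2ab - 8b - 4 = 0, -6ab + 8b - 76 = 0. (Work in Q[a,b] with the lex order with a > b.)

{(-5, 2)}

Compute a lex Gröbner basis by Buchberger's algorithm.
f_1 = -2ab - 8b - 4, LT = ab.
f_2 = -6ab + 8b - 76, LT = ab.

S(f_1,f_2): lcm = ab. S = \tfrac{16}{3}b - \tfrac{32}{3}.
  leading term b: no divisor's leading term divides it; move \tfrac{16}{3}b to the remainder.
  leading term 1: no divisor's leading term divides it; move -\tfrac{32}{3} to the remainder.
  remainder \tfrac{16}{3}b - \tfrac{32}{3} ≠ 0; add h_3 = \tfrac{16}{3}b - \tfrac{32}{3} to the basis.

S(f_1,h_3): lcm = ab. S = 2a + 4b + 2.
  leading term a: no divisor's leading term divides it; move 2a to the remainder.
  leading term b: subtract (\tfrac{3}{4})·h_3 from 4b + 2 → 10
  leading term 1: no divisor's leading term divides it; move 10 to the remainder.
  remainder 2a + 10 ≠ 0; add h_4 = 2a + 10 to the basis.

S(f_2,h_3): lcm = ab. S = 2a - \tfrac{4}{3}b + \tfrac{38}{3}.
  leading term a: subtract (1)·h_4 from 2a - \tfrac{4}{3}b + \tfrac{38}{3} → -\tfrac{4}{3}b + \tfrac{8}{3}
  leading term b: subtract (-\tfrac{1}{4})·h_3 from -\tfrac{4}{3}b + \tfrac{8}{3} → 0
  remainder 0.

S(f_1,h_4): lcm = ab. S = -b + 2.
  leading term b: subtract (-\tfrac{3}{16})·h_3 from -b + 2 → 0
  remainder 0.

S(f_2,h_4): lcm = ab. S = -\tfrac{19}{3}b + \tfrac{38}{3}.
  leading term b: subtract (-\tfrac{19}{16})·h_3 from -\tfrac{19}{3}b + \tfrac{38}{3} → 0
  remainder 0.

S(h_3,h_4): leading monomials are coprime, so the S-polynomial reduces to 0 (Buchberger's first criterion).
Every S-polynomial of the final basis reduces to 0, so we have a Gröbner basis.
Inter-reduce: drop elements whose leading term is divisible by another's, tail-reduce, and make monic.
Reduced Gröbner basis: {a + 5, b - 2}.

From the last basis element, b - 2 = 0, so b takes values in {2}. Each choice, substituted upward through the basis, yields the corresponding point(s) of the solution set.
  b = 2: the earlier basis element becomes a + 5 = 0, giving a = -5 — point (-5, 2).
Each listed point satisfies every original equation (direct substitution).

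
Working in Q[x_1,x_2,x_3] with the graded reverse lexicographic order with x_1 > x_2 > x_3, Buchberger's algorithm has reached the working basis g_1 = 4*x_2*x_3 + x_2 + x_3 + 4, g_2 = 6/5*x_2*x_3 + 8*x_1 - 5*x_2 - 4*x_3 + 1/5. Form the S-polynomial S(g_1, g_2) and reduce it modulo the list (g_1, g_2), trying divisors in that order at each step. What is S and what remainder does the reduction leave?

lcm(LM(g_1), LM(g_2)) = x_2*x_3.
S = (lcm/LT(g_1))·g_1 − (lcm/LT(g_2))·g_2 = -20/3*x_1 + 53/12*x_2 + 43/12*x_3 + 5/6.
Reduce S modulo (g_1, g_2) in that order:
  leading term x_1: no divisor's leading term divides it; move -20/3*x_1 to the remainder.
  leading term x_2: no divisor's leading term divides it; move 53/12*x_2 to the remainder.
  leading term x_3: no divisor's leading term divides it; move 43/12*x_3 to the remainder.
  leading term 1: no divisor's leading term divides it; move 5/6 to the remainder.
The remainder -20/3*x_1 + 53/12*x_2 + 43/12*x_3 + 5/6 is nonzero, so it would be added as the next basis element.

S(g_1, g_2) = -20/3*x_1 + 53/12*x_2 + 43/12*x_3 + 5/6; remainder on division = -20/3*x_1 + 53/12*x_2 + 43/12*x_3 + 5/6.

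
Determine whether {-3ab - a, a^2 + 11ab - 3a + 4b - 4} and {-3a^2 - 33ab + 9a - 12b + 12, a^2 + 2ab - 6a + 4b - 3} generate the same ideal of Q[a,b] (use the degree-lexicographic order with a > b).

No, the ideals differ.

Two ideals are equal iff their reduced Gröbner bases coincide (the reduced basis is unique for a fixed ordering).
Buchberger on the first generating set:
f_1 = -3ab - a, LT = ab.
f_2 = a^2 + 11ab - 3a + 4b - 4, LT = a^2.

S(f_1,f_2): lcm = a^2b. S = -11ab^2 + 1/3a^2 + 3ab - 4b^2 + 4b.
  leading term ab^2: subtract (11/3b)·f_1 from -11ab^2 + 1/3a^2 + 3ab - 4b^2 + 4b → 1/3a^2 + 20/3ab - 4b^2 + 4b
  leading term a^2: subtract (1/3)·f_2 from 1/3a^2 + 20/3ab - 4b^2 + 4b → 3ab - 4b^2 + a + 8/3b + 4/3
  leading term ab: subtract (-1)·f_1 from 3ab - 4b^2 + a + 8/3b + 4/3 → -4b^2 + 8/3b + 4/3
  leading term b^2: no divisor's leading term divides it; move -4b^2 to the remainder.
  leading term b: no divisor's leading term divides it; move 8/3b to the remainder.
  leading term 1: no divisor's leading term divides it; move 4/3 to the remainder.
  remainder -4b^2 + 8/3b + 4/3 ≠ 0; add g_3 = -4b^2 + 8/3b + 4/3 to the basis.

The other S-polynomials (S(f_1,g_3), S(f_2,g_3)) all reduce to 0 modulo the current basis, so we have a Gröbner basis.
Inter-reduce: drop elements whose leading term is divisible by another's, tail-reduce, and make monic.
Reduced Gröbner basis: {a^2 - 20/3a + 4b - 4, ab + 1/3a, b^2 - 2/3b - 1/3}.

Buchberger on the second generating set:
h_1 = -3a^2 - 33ab + 9a - 12b + 12, LT = a^2.
h_2 = a^2 + 2ab - 6a + 4b - 3, LT = a^2.

S(h_1,h_2): lcm = a^2. S = 9ab + 3a - 1.
  leading term ab: no divisor's leading term divides it; move 9ab to the remainder.
  leading term a: no divisor's leading term divides it; move 3a to the remainder.
  leading term 1: no divisor's leading term divides it; move -1 to the remainder.
  remainder 9ab + 3a - 1 ≠ 0; add k_3 = 9ab + 3a - 1 to the basis.

S(h_1,k_3): lcm = a^2b. S = 11ab^2 - 1/3a^2 - 3ab + 4b^2 + 1/9a - 4b.
  leading term ab^2: subtract (11/9b)·k_3 from 11ab^2 - 1/3a^2 - 3ab + 4b^2 + 1/9a - 4b → -1/3a^2 - 20/3ab + 4b^2 + 1/9a - 25/9b
  leading term a^2: subtract (1/9)·h_1 from -1/3a^2 - 20/3ab + 4b^2 + 1/9a - 25/9b → -3ab + 4b^2 - 8/9a - 13/9b - 4/3
  leading term ab: subtract (-1/3)·k_3 from -3ab + 4b^2 - 8/9a - 13/9b - 4/3 → 4b^2 + 1/9a - 13/9b - 5/3
  leading term b^2: no divisor's leading term divides it; move 4b^2 to the remainder.
  leading term a: no divisor's leading term divides it; move 1/9a to the remainder.
  leading term b: no divisor's leading term divides it; move -13/9b to the remainder.
  leading term 1: no divisor's leading term divides it; move -5/3 to the remainder.
  remainder 4b^2 + 1/9a - 13/9b - 5/3 ≠ 0; add k_4 = 4b^2 + 1/9a - 13/9b - 5/3 to the basis.

The other S-polynomials (S(h_2,k_3), S(h_1,k_4), S(h_2,k_4), S(k_3,k_4)) all reduce to 0 modulo the current basis, so we have a Gröbner basis.
Inter-reduce: drop elements whose leading term is divisible by another's, tail-reduce, and make monic.
Reduced Gröbner basis: {a^2 - 20/3a + 4b - 25/9, ab + 1/3a - 1/9, b^2 + 1/36a - 13/36b - 5/12}.

The bases are distinct; the ideals are different.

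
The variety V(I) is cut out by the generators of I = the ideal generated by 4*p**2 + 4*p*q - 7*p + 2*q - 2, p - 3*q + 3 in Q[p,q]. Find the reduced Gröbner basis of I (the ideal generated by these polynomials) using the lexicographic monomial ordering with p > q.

The reduced Gröbner basis is the canonical form of the ideal for this ordering.

f_1 = 4*p**2 + 4*p*q - 7*p + 2*q - 2, LT = p**2.
f_2 = p - 3*q + 3, LT = p.

S(f_1,f_2): lcm = p**2. S = 4*p*q - 19/4*p + 1/2*q - 1/2.
  reduce S modulo (f_1, f_2):
  remainder 12*q**2 - 103/4*q + 55/4 ≠ 0; add g_3 = 12*q**2 - 103/4*q + 55/4 to the basis.

The other S-polynomials (S(f_1,g_3), S(f_2,g_3)) all reduce to 0 modulo the current basis, so we have a Gröbner basis.
Inter-reduce: drop elements whose leading term is divisible by another's, tail-reduce, and make monic.

G = {p - 3*q + 3, q**2 - 103/48*q + 55/48}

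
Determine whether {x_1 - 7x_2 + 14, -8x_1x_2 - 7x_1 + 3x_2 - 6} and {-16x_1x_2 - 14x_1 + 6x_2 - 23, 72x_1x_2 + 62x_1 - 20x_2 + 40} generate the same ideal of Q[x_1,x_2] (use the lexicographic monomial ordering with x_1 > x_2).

No, the ideals differ.

Equality of ideals is decidable: compute both reduced Gröbner bases (unique for the ordering) and check whether they agree.
Buchberger on the first generating set:
f_1 = x_1 - 7x_2 + 14, LT = x_1.
f_2 = -8x_1x_2 - 7x_1 + 3x_2 - 6, LT = x_1x_2.

S(f_1,f_2): lcm = x_1x_2. S = -7/8x_1 - 7x_2^2 + 115/8x_2 - 3/4.
  reduce S modulo (f_1, f_2):
  remainder -7x_2^2 + 33/4x_2 + 23/2 ≠ 0; add g_3 = -7x_2^2 + 33/4x_2 + 23/2 to the basis.

The other S-polynomials (S(f_1,g_3), S(f_2,g_3)) all reduce to 0 modulo the current basis, so we have a Gröbner basis.
Inter-reduce: drop elements whose leading term is divisible by another's, tail-reduce, and make monic.
Reduced Gröbner basis: {x_1 - 7x_2 + 14, x_2^2 - 33/28x_2 - 23/14}.

Buchberger on the second generating set:
h_1 = -16x_1x_2 - 14x_1 + 6x_2 - 23, LT = x_1x_2.
h_2 = 72x_1x_2 + 62x_1 - 20x_2 + 40, LT = x_1x_2.

S(h_1,h_2): lcm = x_1x_2. S = 1/72x_1 - 7/72x_2 + 127/144.
  reduce S modulo (h_1, h_2):
  remainder 1/72x_1 - 7/72x_2 + 127/144 ≠ 0; add k_3 = 1/72x_1 - 7/72x_2 + 127/144 to the basis.

S(h_1,k_3): lcm = x_1x_2. S = 7/8x_1 + 7x_2^2 - 511/8x_2 + 23/16.
  reduce S modulo (h_1, h_2, k_3):
  remainder 7x_2^2 - 231/4x_2 - 433/8 ≠ 0; add k_4 = 7x_2^2 - 231/4x_2 - 433/8 to the basis.

The other S-polynomials (S(h_2,k_3), S(h_1,k_4), S(h_2,k_4), S(k_3,k_4)) all reduce to 0 modulo the current basis, so we have a Gröbner basis.
Inter-reduce: drop elements whose leading term is divisible by another's, tail-reduce, and make monic.
Reduced Gröbner basis: {x_1 - 7x_2 + 127/2, x_2^2 - 33/4x_2 - 433/56}.

Since the reduced bases disagree, the two ideals are not the same.
The choice of monomial ordering does not affect the verdict — as long as both bases are computed under the same ordering, their equality decides ideal equality.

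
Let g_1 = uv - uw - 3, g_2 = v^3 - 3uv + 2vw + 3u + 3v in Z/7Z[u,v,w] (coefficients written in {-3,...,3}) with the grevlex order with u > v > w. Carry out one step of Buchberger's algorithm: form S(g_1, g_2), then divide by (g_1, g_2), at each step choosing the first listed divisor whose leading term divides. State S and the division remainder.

lcm(LM(g_1), LM(g_2)) = uv^3.
S = (lcm/LT(g_1))·g_1 − (lcm/LT(g_2))·g_2 = -uv^2w + 3u^2v - 2uvw - 3u^2 - 3uv - 3v^2.
Reduce S modulo (g_1, g_2) in that order:
  leading term uv^2w: subtract (-vw)·g_1 from -uv^2w + 3u^2v - 2uvw - 3u^2 - 3uv - 3v^2 → -uvw^2 + 3u^2v - 2uvw - 3u^2 - 3uv - 3v^2 - 3vw
  leading term uvw^2: subtract (-w^2)·g_1 from -uvw^2 + 3u^2v - 2uvw - 3u^2 - 3uv - 3v^2 - 3vw → -uw^3 + 3u^2v - 2uvw - 3u^2 - 3uv - 3v^2 - 3vw - 3w^2
  leading term uw^3: no divisor's leading term divides it; move -uw^3 to the remainder.
  leading term u^2v: subtract (3u)·g_1 from 3u^2v - 2uvw - 3u^2 - 3uv - 3v^2 - 3vw - 3w^2 → 3u^2w - 2uvw - 3u^2 - 3uv - 3v^2 - 3vw - 3w^2 + 2u
  leading term u^2w: no divisor's leading term divides it; move 3u^2w to the remainder.
  leading term uvw: subtract (-2w)·g_1 from -2uvw - 3u^2 - 3uv - 3v^2 - 3vw - 3w^2 + 2u → -2uw^2 - 3u^2 - 3uv - 3v^2 - 3vw - 3w^2 + 2u + w
  leading term uw^2: no divisor's leading term divides it; move -2uw^2 to the remainder.
  leading term u^2: no divisor's leading term divides it; move -3u^2 to the remainder.
  leading term uv: subtract (-3)·g_1 from -3uv - 3v^2 - 3vw - 3w^2 + 2u + w → -3v^2 - 3uw - 3vw - 3w^2 + 2u + w - 2
  leading term v^2: no divisor's leading term divides it; move -3v^2 to the remainder.
  leading term uw: no divisor's leading term divides it; move -3uw to the remainder.
  leading term vw: no divisor's leading term divides it; move -3vw to the remainder.
  leading term w^2: no divisor's leading term divides it; move -3w^2 to the remainder.
  leading term u: no divisor's leading term divides it; move 2u to the remainder.
  leading term w: no divisor's leading term divides it; move w to the remainder.
  leading term 1: no divisor's leading term divides it; move -2 to the remainder.
The remainder -uw^3 + 3u^2w - 2uw^2 - 3u^2 - 3v^2 - 3uw - 3vw - 3w^2 + 2u + w - 2 is nonzero, so it would be added as the next basis element.

S(g_1, g_2) = -uv^2w + 3u^2v - 2uvw - 3u^2 - 3uv - 3v^2; remainder on division = -uw^3 + 3u^2w - 2uw^2 - 3u^2 - 3v^2 - 3uw - 3vw - 3w^2 + 2u + w - 2.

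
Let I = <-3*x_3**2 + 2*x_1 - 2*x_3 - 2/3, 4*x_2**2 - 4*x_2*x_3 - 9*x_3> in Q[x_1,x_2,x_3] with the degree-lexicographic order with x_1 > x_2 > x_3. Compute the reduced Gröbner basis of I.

f_1 = -3*x_3**2 + 2*x_1 - 2*x_3 - 2/3, LT = x_3**2.
f_2 = 4*x_2**2 - 4*x_2*x_3 - 9*x_3, LT = x_2**2.

The S-polynomials (S(f_1,f_2)) all reduce to 0 modulo the current basis, so we have a Gröbner basis.

G = {x_2**2 - x_2*x_3 - 9/4*x_3, x_3**2 - 2/3*x_1 + 2/3*x_3 + 2/9}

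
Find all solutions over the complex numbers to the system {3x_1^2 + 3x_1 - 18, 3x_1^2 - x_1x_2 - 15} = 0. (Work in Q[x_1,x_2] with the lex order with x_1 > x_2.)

{(-3, -4), (2, -3/2)}

Compute a lex Gröbner basis by Buchberger's algorithm.
f_1 = 3x_1^2 + 3x_1 - 18, LT = x_1^2.
f_2 = 3x_1^2 - x_1x_2 - 15, LT = x_1^2.

S(f_1,f_2): lcm = x_1^2. S = 1/3x_1x_2 + x_1 - 1.
  leading term x_1x_2: no divisor's leading term divides it; move 1/3x_1x_2 to the remainder.
  leading term x_1: no divisor's leading term divides it; move x_1 to the remainder.
  leading term 1: no divisor's leading term divides it; move -1 to the remainder.
  remainder 1/3x_1x_2 + x_1 - 1 ≠ 0; add h_3 = 1/3x_1x_2 + x_1 - 1 to the basis.

S(f_1,h_3): lcm = x_1^2x_2. S = -3x_1^2 + x_1x_2 + 3x_1 - 6x_2.
  leading term x_1^2: subtract (-1)·f_1 from -3x_1^2 + x_1x_2 + 3x_1 - 6x_2 → x_1x_2 + 6x_1 - 6x_2 - 18
  leading term x_1x_2: subtract (3)·h_3 from x_1x_2 + 6x_1 - 6x_2 - 18 → 3x_1 - 6x_2 - 15
  leading term x_1: no divisor's leading term divides it; move 3x_1 to the remainder.
  leading term x_2: no divisor's leading term divides it; move -6x_2 to the remainder.
  leading term 1: no divisor's leading term divides it; move -15 to the remainder.
  remainder 3x_1 - 6x_2 - 15 ≠ 0; add h_4 = 3x_1 - 6x_2 - 15 to the basis.

S(h_3,h_4): lcm = x_1x_2. S = 3x_1 + 2x_2^2 + 5x_2 - 3.
  leading term x_1: subtract (1)·h_4 from 3x_1 + 2x_2^2 + 5x_2 - 3 → 2x_2^2 + 11x_2 + 12
  leading term x_2^2: no divisor's leading term divides it; move 2x_2^2 to the remainder.
  leading term x_2: no divisor's leading term divides it; move 11x_2 to the remainder.
  leading term 1: no divisor's leading term divides it; move 12 to the remainder.
  remainder 2x_2^2 + 11x_2 + 12 ≠ 0; add h_5 = 2x_2^2 + 11x_2 + 12 to the basis.

The other S-polynomials (S(f_2,h_3), S(f_1,h_4), S(f_2,h_4), S(f_1,h_5), S(f_2,h_5), S(h_3,h_5), S(h_4,h_5)) all reduce to 0 modulo the current basis, so we have a Gröbner basis.
Inter-reduce: drop elements whose leading term is divisible by another's, tail-reduce, and make monic.
Reduced Gröbner basis: {x_1 - 2x_2 - 5, x_2^2 + 11/2x_2 + 6}.

A lex Gröbner basis eliminates variables successively. Here x_2^2 + 11/2x_2 + 6 depends only on x_2, with roots {-4, -3/2}; lifting each root through the earlier basis elements recovers the full solutions.
  x_2 = -4: the earlier basis element becomes x_1 + 3 = 0, giving x_1 = -3 — point (-3, -4).
  x_2 = -3/2: the earlier basis element becomes x_1 - 2 = 0, giving x_1 = 2 — point (2, -3/2).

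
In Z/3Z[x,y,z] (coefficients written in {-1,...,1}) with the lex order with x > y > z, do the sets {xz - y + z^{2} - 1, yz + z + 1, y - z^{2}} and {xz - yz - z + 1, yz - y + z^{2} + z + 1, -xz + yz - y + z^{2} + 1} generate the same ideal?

Equality of ideals is decidable: compute both reduced Gröbner bases (unique for the ordering) and check whether they agree.
Buchberger on the first generating set:
f_1 = xz - y + z^{2} - 1, LT = xz.
f_2 = yz + z + 1, LT = yz.
f_3 = y - z^{2}, LT = y.

S(f_1,f_2): lcm = xyz. S = -xz - x - y^{2} + yz^{2} - y.
  reduce S modulo (f_1, f_2, f_3):
  remainder -x - z^{2} - 1 ≠ 0; add g_4 = -x - z^{2} - 1 to the basis.

S(f_2,f_3): lcm = yz. S = z^{3} + z + 1.
  reduce S modulo (f_1, f_2, f_3, g_4):
  remainder z^{3} + z + 1 ≠ 0; add g_5 = z^{3} + z + 1 to the basis.

The other S-polynomials (S(f_1,f_3), S(f_1,g_4), S(f_2,g_4), S(f_3,g_4), S(f_1,g_5), S(f_2,g_5), S(f_3,g_5), S(g_4,g_5)) all reduce to 0 modulo the current basis, so we have a Gröbner basis.
Inter-reduce: drop elements whose leading term is divisible by another's, tail-reduce, and make monic.
Reduced Gröbner basis: {x + z^{2} + 1, y - z^{2}, z^{3} + z + 1}.

Buchberger on the second generating set:
h_1 = xz - yz - z + 1, LT = xz.
h_2 = yz - y + z^{2} + z + 1, LT = yz.
h_3 = -xz + yz - y + z^{2} + 1, LT = xz.

S(h_1,h_2): lcm = xyz. S = xy - xz^{2} - xz - x - y^{2}z - yz + y.
  reduce S modulo (h_1, h_2, h_3):
  remainder xy - x - y^{2} + y + z - 1 ≠ 0; add k_4 = xy - x - y^{2} + y + z - 1 to the basis.

S(h_1,h_3): lcm = xz. S = -y + z^{2} - z - 1.
  reduce S modulo (h_1, h_2, h_3, k_4):
  remainder -y + z^{2} - z - 1 ≠ 0; add k_5 = -y + z^{2} - z - 1 to the basis.

S(h_2,k_5): lcm = yz. S = -y + z^{3} + 1.
  reduce S modulo (h_1, h_2, h_3, k_4, k_5):
  remainder z^{3} - z^{2} + z - 1 ≠ 0; add k_6 = z^{3} - z^{2} + z - 1 to the basis.

S(k_4,k_5): lcm = xy. S = xz^{2} - xz + x - y^{2} + y + z - 1.
  reduce S modulo (h_1, h_2, h_3, k_4, k_5, k_6):
  remainder x + 1 ≠ 0; add k_7 = x + 1 to the basis.

The other S-polynomials (S(h_2,h_3), S(h_1,k_4), S(h_2,k_4), S(h_3,k_4), S(h_1,k_5), S(h_3,k_5), S(h_1,k_6), S(h_2,k_6), S(h_3,k_6), S(k_4,k_6), S(k_5,k_6), S(h_1,k_7), S(h_2,k_7), S(h_3,k_7), S(k_4,k_7), S(k_5,k_7), S(k_6,k_7)) all reduce to 0 modulo the current basis, so we have a Gröbner basis.
Inter-reduce: drop elements whose leading term is divisible by another's, tail-reduce, and make monic.
Reduced Gröbner basis: {x + 1, y - z^{2} + z + 1, z^{3} - z^{2} + z - 1}.

Since the reduced bases disagree, the two ideals are not the same.
The same test decides containment: I ⊆ J iff every generator of I reduces to 0 modulo a Gröbner basis of J.

No, the ideals differ.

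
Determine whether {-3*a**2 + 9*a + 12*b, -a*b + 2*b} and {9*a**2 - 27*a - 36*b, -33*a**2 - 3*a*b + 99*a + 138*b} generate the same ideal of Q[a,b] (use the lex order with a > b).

Equality of ideals is decidable: compute both reduced Gröbner bases (unique for the ordering) and check whether they agree.
Buchberger on the first generating set:
f_1 = -3*a**2 + 9*a + 12*b, LT = a**2.
f_2 = -a*b + 2*b, LT = a*b.

S(f_1,f_2): lcm = a**2*b. S = -a*b - 4*b**2.
  leading term a*b: subtract (1)·f_2 from -a*b - 4*b**2 → -4*b**2 - 2*b
  leading term b**2: no divisor's leading term divides it; move -4*b**2 to the remainder.
  leading term b: no divisor's leading term divides it; move -2*b to the remainder.
  remainder -4*b**2 - 2*b ≠ 0; add g_3 = -4*b**2 - 2*b to the basis.

The other S-polynomials (S(f_1,g_3), S(f_2,g_3)) all reduce to 0 modulo the current basis, so we have a Gröbner basis.
Inter-reduce: drop elements whose leading term is divisible by another's, tail-reduce, and make monic.
Reduced Gröbner basis: {a**2 - 3*a - 4*b, a*b - 2*b, b**2 + 1/2*b}.

Buchberger on the second generating set:
h_1 = 9*a**2 - 27*a - 36*b, LT = a**2.
h_2 = -33*a**2 - 3*a*b + 99*a + 138*b, LT = a**2.

S(h_1,h_2): lcm = a**2. S = -1/11*a*b + 2/11*b.
  leading term a*b: no divisor's leading term divides it; move -1/11*a*b to the remainder.
  leading term b: no divisor's leading term divides it; move 2/11*b to the remainder.
  remainder -1/11*a*b + 2/11*b ≠ 0; add k_3 = -1/11*a*b + 2/11*b to the basis.

S(h_1,k_3): lcm = a**2*b. S = -a*b - 4*b**2.
  leading term a*b: subtract (11)·k_3 from -a*b - 4*b**2 → -4*b**2 - 2*b
  leading term b**2: no divisor's leading term divides it; move -4*b**2 to the remainder.
  leading term b: no divisor's leading term divides it; move -2*b to the remainder.
  remainder -4*b**2 - 2*b ≠ 0; add k_4 = -4*b**2 - 2*b to the basis.

The other S-polynomials (S(h_2,k_3), S(h_1,k_4), S(h_2,k_4), S(k_3,k_4)) all reduce to 0 modulo the current basis, so we have a Gröbner basis.
Inter-reduce: drop elements whose leading term is divisible by another's, tail-reduce, and make monic.
Reduced Gröbner basis: {a**2 - 3*a - 4*b, a*b - 2*b, b**2 + 1/2*b}.

These coincide, so the ideals are equal.

Yes, the ideals are equal.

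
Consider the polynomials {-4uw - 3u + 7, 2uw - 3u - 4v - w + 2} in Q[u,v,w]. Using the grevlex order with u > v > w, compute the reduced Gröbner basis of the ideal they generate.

f_1 = -4uw - 3u + 7, LT = uw.
f_2 = 2uw - 3u - 4v - w + 2, LT = uw.

S(f_1,f_2): lcm = uw. S = 9/4u + 2v + 1/2w - 11/4.
  reduce S modulo (f_1, f_2):
  remainder 9/4u + 2v + 1/2w - 11/4 ≠ 0; add g_3 = 9/4u + 2v + 1/2w - 11/4 to the basis.

S(f_1,g_3): lcm = uw. S = -8/9vw - 2/9w^2 + 3/4u + 11/9w - 7/4.
  reduce S modulo (f_1, f_2, g_3):
  remainder -8/9vw - 2/9w^2 - 2/3v + 19/18w - 5/6 ≠ 0; add g_4 = -8/9vw - 2/9w^2 - 2/3v + 19/18w - 5/6 to the basis.

The other S-polynomials (S(f_2,g_3), S(f_1,g_4), S(f_2,g_4), S(g_3,g_4)) all reduce to 0 modulo the current basis, so we have a Gröbner basis.
Inter-reduce: drop elements whose leading term is divisible by another's, tail-reduce, and make monic.

G = {vw + 1/4w^2 + 3/4v - 19/16w + 15/16, u + 8/9v + 2/9w - 11/9}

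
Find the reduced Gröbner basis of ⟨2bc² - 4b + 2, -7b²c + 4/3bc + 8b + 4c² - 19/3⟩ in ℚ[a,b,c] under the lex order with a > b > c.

G = {b + 2/7c⁵ - 43/42c³ - 2/21c² + ⅓c - ½, c⁶ - 67/12c⁴ - ⅓c³ + 25/3c² - 13/12c - 7/3}

Buchberger's algorithm terminates because the ascending chain of leading-term ideals stabilizes.

f_1 = 2bc² - 4b + 2, LT = bc².
f_2 = -7b²c + 4/3bc + 8b + 4c² - 19/3, LT = b²c.

S(f_1,f_2): lcm = b²c². S = -2b² + 4/21bc² + 8/7bc + b + 4/7c³ - 19/21c.
  leading term b²: no divisor's leading term divides it; move -2b² to the remainder.
  leading term bc²: subtract (2/21)·f_1 from 4/21bc² + 8/7bc + b + 4/7c³ - 19/21c → 8/7bc + 29/21b + 4/7c³ - 19/21c - 4/21
  leading term bc: no divisor's leading term divides it; move 8/7bc to the remainder.
  leading term b: no divisor's leading term divides it; move 29/21b to the remainder.
  leading term c³: no divisor's leading term divides it; move 4/7c³ to the remainder.
  leading term c: no divisor's leading term divides it; move -19/21c to the remainder.
  leading term 1: no divisor's leading term divides it; move -4/21 to the remainder.
  remainder -2b² + 8/7bc + 29/21b + 4/7c³ - 19/21c - 4/21 ≠ 0; add g_3 = -2b² + 8/7bc + 29/21b + 4/7c³ - 19/21c - 4/21 to the basis.

S(f_1,g_3): lcm = b²c². S = -2b² + 4/7bc³ + 29/42bc² + b + 2/7c⁵ - 19/42c³ - 2/21c².
  leading term b²: subtract (1)·g_3 from -2b² + 4/7bc³ + 29/42bc² + b + 2/7c⁵ - 19/42c³ - 2/21c² → 4/7bc³ + 29/42bc² - 8/7bc - 8/21b + 2/7c⁵ - 43/42c³ - 2/21c² + 19/21c + 4/21
  leading term bc³: subtract (2/7c)·f_1 from 4/7bc³ + 29/42bc² - 8/7bc - 8/21b + 2/7c⁵ - 43/42c³ - 2/21c² + 19/21c + 4/21 → 29/42bc² - 8/21b + 2/7c⁵ - 43/42c³ - 2/21c² + ⅓c + 4/21
  leading term bc²: subtract (29/84)·f_1 from 29/42bc² - 8/21b + 2/7c⁵ - 43/42c³ - 2/21c² + ⅓c + 4/21 → b + 2/7c⁵ - 43/42c³ - 2/21c² + ⅓c - ½
  leading term b: no divisor's leading term divides it; move b to the remainder.
  leading term c⁵: no divisor's leading term divides it; move 2/7c⁵ to the remainder.
  leading term c³: no divisor's leading term divides it; move -43/42c³ to the remainder.
  leading term c²: no divisor's leading term divides it; move -2/21c² to the remainder.
  leading term c: no divisor's leading term divides it; move ⅓c to the remainder.
  leading term 1: no divisor's leading term divides it; move -½ to the remainder.
  remainder b + 2/7c⁵ - 43/42c³ - 2/21c² + ⅓c - ½ ≠ 0; add g_4 = b + 2/7c⁵ - 43/42c³ - 2/21c² + ⅓c - ½ to the basis.

S(f_2,g_3): lcm = b²c. S = 4/7bc² + ½bc - 8/7b + 2/7c⁴ - 43/42c² - 2/21c + 19/21.
  leading term bc²: subtract (2/7)·f_1 from 4/7bc² + ½bc - 8/7b + 2/7c⁴ - 43/42c² - 2/21c + 19/21 → ½bc + 2/7c⁴ - 43/42c² - 2/21c + ⅓
  leading term bc: subtract (½c)·g_4 from ½bc + 2/7c⁴ - 43/42c² - 2/21c + ⅓ → -1/7c⁶ + 67/84c⁴ + 1/21c³ - 25/21c² + 13/84c + ⅓
  leading term c⁶: no divisor's leading term divides it; move -1/7c⁶ to the remainder.
  leading term c⁴: no divisor's leading term divides it; move 67/84c⁴ to the remainder.
  leading term c³: no divisor's leading term divides it; move 1/21c³ to the remainder.
  leading term c²: no divisor's leading term divides it; move -25/21c² to the remainder.
  leading term c: no divisor's leading term divides it; move 13/84c to the remainder.
  leading term 1: no divisor's leading term divides it; move ⅓ to the remainder.
  remainder -1/7c⁶ + 67/84c⁴ + 1/21c³ - 25/21c² + 13/84c + ⅓ ≠ 0; add g_5 = -1/7c⁶ + 67/84c⁴ + 1/21c³ - 25/21c² + 13/84c + ⅓ to the basis.

The other S-polynomials (S(f_1,g_4), S(f_2,g_4), S(g_3,g_4), S(f_1,g_5), S(f_2,g_5), S(g_3,g_5), S(g_4,g_5)) all reduce to 0 modulo the current basis, so we have a Gröbner basis.
Inter-reduce: drop elements whose leading term is divisible by another's, tail-reduce, and make monic.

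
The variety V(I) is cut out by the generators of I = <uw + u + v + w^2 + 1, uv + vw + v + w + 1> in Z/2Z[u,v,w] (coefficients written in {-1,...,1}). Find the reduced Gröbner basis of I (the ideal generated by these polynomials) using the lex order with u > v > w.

G = {uv + vw + v + w + 1, uw + u + v + w^2 + 1, v^2 + w^2 + 1}

This is the nonlinear analogue of row-reducing a linear system.

f_1 = uw + u + v + w^2 + 1, LT = uw.
f_2 = uv + vw + v + w + 1, LT = uv.

S(f_1,f_2): lcm = uvw. S = uv + v^2 + vw + v + w^2 + w.
  leading term uv: subtract (1)·f_2 from uv + v^2 + vw + v + w^2 + w → v^2 + w^2 + 1
  leading term v^2: no divisor's leading term divides it; move v^2 to the remainder.
  leading term w^2: no divisor's leading term divides it; move w^2 to the remainder.
  leading term 1: no divisor's leading term divides it; move 1 to the remainder.
  remainder v^2 + w^2 + 1 ≠ 0; add g_3 = v^2 + w^2 + 1 to the basis.

The other S-polynomials (S(f_1,g_3), S(f_2,g_3)) all reduce to 0 modulo the current basis, so we have a Gröbner basis.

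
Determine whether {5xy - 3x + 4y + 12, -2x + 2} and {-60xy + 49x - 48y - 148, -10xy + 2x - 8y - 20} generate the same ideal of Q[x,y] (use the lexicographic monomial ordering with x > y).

Since reduced Gröbner bases are canonical representatives of ideals under a given ordering, it suffices to compute and compare them.
Buchberger on the first generating set:
f_1 = 5xy - 3x + 4y + 12, LT = xy.
f_2 = -2x + 2, LT = x.

S(f_1,f_2): lcm = xy. S = -3/5x + 9/5y + 12/5.
  reduce S modulo (f_1, f_2):
  remainder 9/5y + 9/5 ≠ 0; add g_3 = 9/5y + 9/5 to the basis.

The other S-polynomials (S(f_1,g_3), S(f_2,g_3)) all reduce to 0 modulo the current basis, so we have a Gröbner basis.
Inter-reduce: drop elements whose leading term is divisible by another's, tail-reduce, and make monic.
Reduced Gröbner basis: {x - 1, y + 1}.

Buchberger on the second generating set:
h_1 = -60xy + 49x - 48y - 148, LT = xy.
h_2 = -10xy + 2x - 8y - 20, LT = xy.

S(h_1,h_2): lcm = xy. S = -37/60x + 7/15.
  reduce S modulo (h_1, h_2):
  remainder -37/60x + 7/15 ≠ 0; add k_3 = -37/60x + 7/15 to the basis.

S(h_1,k_3): lcm = xy. S = -49/60x + 288/185y + 37/15.
  reduce S modulo (h_1, h_2, k_3):
  remainder 288/185y + 342/185 ≠ 0; add k_4 = 288/185y + 342/185 to the basis.

The other S-polynomials (S(h_2,k_3), S(h_1,k_4), S(h_2,k_4), S(k_3,k_4)) all reduce to 0 modulo the current basis, so we have a Gröbner basis.
Inter-reduce: drop elements whose leading term is divisible by another's, tail-reduce, and make monic.
Reduced Gröbner basis: {x - 28/37, y + 19/16}.

Since the reduced bases disagree, the two ideals are not the same.
The same test decides containment: I ⊆ J iff every generator of I reduces to 0 modulo a Gröbner basis of J.

No, the ideals differ.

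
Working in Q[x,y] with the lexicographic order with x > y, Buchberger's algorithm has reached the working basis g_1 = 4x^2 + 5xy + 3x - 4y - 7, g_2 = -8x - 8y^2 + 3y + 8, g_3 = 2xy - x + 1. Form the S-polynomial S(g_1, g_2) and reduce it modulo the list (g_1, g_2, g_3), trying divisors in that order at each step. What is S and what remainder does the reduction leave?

S(g_1, g_2) = -xy^2 + 13/8xy + 7/4x - y - 7/4; remainder on division = y^4 - 2y^3 - 137/64y^2 + 41/32y.

lcm(LM(g_1), LM(g_2)) = x^2.
S = (lcm/LT(g_1))·g_1 − (lcm/LT(g_2))·g_2 = -xy^2 + 13/8xy + 7/4x - y - 7/4.
Reduce S modulo (g_1, g_2, g_3) in that order:
  leading term xy^2: subtract (1/8y^2)·g_2 from -xy^2 + 13/8xy + 7/4x - y - 7/4 → 13/8xy + 7/4x + y^4 - 3/8y^3 - y^2 - y - 7/4
  leading term xy: subtract (-13/64y)·g_2 from 13/8xy + 7/4x + y^4 - 3/8y^3 - y^2 - y - 7/4 → 7/4x + y^4 - 2y^3 - 25/64y^2 + 5/8y - 7/4
  leading term x: subtract (-7/32)·g_2 from 7/4x + y^4 - 2y^3 - 25/64y^2 + 5/8y - 7/4 → y^4 - 2y^3 - 137/64y^2 + 41/32y
  leading term y^4: no divisor's leading term divides it; move y^4 to the remainder.
  leading term y^3: no divisor's leading term divides it; move -2y^3 to the remainder.
  leading term y^2: no divisor's leading term divides it; move -137/64y^2 to the remainder.
  leading term y: no divisor's leading term divides it; move 41/32y to the remainder.
The remainder y^4 - 2y^3 - 137/64y^2 + 41/32y is nonzero, so it would be added as the next basis element.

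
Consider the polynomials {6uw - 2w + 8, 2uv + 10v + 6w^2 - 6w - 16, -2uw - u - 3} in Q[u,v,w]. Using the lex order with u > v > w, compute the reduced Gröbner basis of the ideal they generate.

f_1 = 6uw - 2w + 8, LT = uw.
f_2 = 2uv + 10v + 6w^2 - 6w - 16, LT = uv.
f_3 = -2uw - u - 3, LT = uw.

S(f_1,f_2): lcm = uvw. S = -16/3vw + 4/3v - 3w^3 + 3w^2 + 8w.
  leading term vw: no divisor's leading term divides it; move -16/3vw to the remainder.
  leading term v: no divisor's leading term divides it; move 4/3v to the remainder.
  leading term w^3: no divisor's leading term divides it; move -3w^3 to the remainder.
  leading term w^2: no divisor's leading term divides it; move 3w^2 to the remainder.
  leading term w: no divisor's leading term divides it; move 8w to the remainder.
  remainder -16/3vw + 4/3v - 3w^3 + 3w^2 + 8w ≠ 0; add g_4 = -16/3vw + 4/3v - 3w^3 + 3w^2 + 8w to the basis.

S(f_1,f_3): lcm = uw. S = -1/2u - 1/3w - 1/6.
  leading term u: no divisor's leading term divides it; move -1/2u to the remainder.
  leading term w: no divisor's leading term divides it; move -1/3w to the remainder.
  leading term 1: no divisor's leading term divides it; move -1/6 to the remainder.
  remainder -1/2u - 1/3w - 1/6 ≠ 0; add g_5 = -1/2u - 1/3w - 1/6 to the basis.

S(f_2,f_3): lcm = uvw. S = -1/2uv + 5vw - 3/2v + 3w^3 - 3w^2 - 8w.
  leading term uv: subtract (-1/4)·f_2 from -1/2uv + 5vw - 3/2v + 3w^3 - 3w^2 - 8w → 5vw + v + 3w^3 - 3/2w^2 - 19/2w - 4
  leading term vw: subtract (-15/16)·g_4 from 5vw + v + 3w^3 - 3/2w^2 - 19/2w - 4 → 9/4v + 3/16w^3 + 21/16w^2 - 2w - 4
  leading term v: no divisor's leading term divides it; move 9/4v to the remainder.
  leading term w^3: no divisor's leading term divides it; move 3/16w^3 to the remainder.
  leading term w^2: no divisor's leading term divides it; move 21/16w^2 to the remainder.
  leading term w: no divisor's leading term divides it; move -2w to the remainder.
  leading term 1: no divisor's leading term divides it; move -4 to the remainder.
  remainder 9/4v + 3/16w^3 + 21/16w^2 - 2w - 4 ≠ 0; add g_6 = 9/4v + 3/16w^3 + 21/16w^2 - 2w - 4 to the basis.

S(f_1,g_5): lcm = uw. S = -2/3w^2 - 2/3w + 4/3.
  leading term w^2: no divisor's leading term divides it; move -2/3w^2 to the remainder.
  leading term w: no divisor's leading term divides it; move -2/3w to the remainder.
  leading term 1: no divisor's leading term divides it; move 4/3 to the remainder.
  remainder -2/3w^2 - 2/3w + 4/3 ≠ 0; add g_7 = -2/3w^2 - 2/3w + 4/3 to the basis.

The other S-polynomials (S(f_1,g_4), S(f_2,g_4), S(f_3,g_4), S(f_2,g_5), S(f_3,g_5), S(g_4,g_5), S(f_1,g_6), S(f_2,g_6), S(f_3,g_6), S(g_4,g_6), S(g_5,g_6), S(f_1,g_7), S(f_2,g_7), S(f_3,g_7), S(g_4,g_7), S(g_5,g_7), S(g_6,g_7)) all reduce to 0 modulo the current basis, so we have a Gröbner basis.
Inter-reduce: drop elements whose leading term is divisible by another's, tail-reduce, and make monic.

G = {u + 2/3w + 1/3, v - 11/9w - 7/9, w^2 + w - 2}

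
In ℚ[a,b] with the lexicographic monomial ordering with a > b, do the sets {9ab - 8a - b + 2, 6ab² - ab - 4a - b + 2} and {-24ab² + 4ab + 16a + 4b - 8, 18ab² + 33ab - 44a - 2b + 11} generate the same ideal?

No, the ideals differ.

For a fixed monomial order, each ideal has a unique reduced Gröbner basis; comparing bases decides equality.
Buchberger on the first generating set:
f_1 = 9ab - 8a - b + 2, LT = ab.
f_2 = 6ab² - ab - 4a - b + 2, LT = ab².

S(f_1,f_2): lcm = ab². S = -13/18ab + ⅔a - 1/9b² + 7/18b - ⅓.
  reduce S modulo (f_1, f_2):
  remainder 2/81a - 1/9b² + 25/81b - 14/81 ≠ 0; add g_3 = 2/81a - 1/9b² + 25/81b - 14/81 to the basis.

S(f_1,g_3): lcm = ab. S = -8/9a + 9/2b³ - 25/2b² + 62/9b + 2/9.
  reduce S modulo (f_1, f_2, g_3):
  remainder 9/2b³ - 33/2b² + 18b - 6 ≠ 0; add g_4 = 9/2b³ - 33/2b² + 18b - 6 to the basis.

The other S-polynomials (S(f_2,g_3), S(f_1,g_4), S(f_2,g_4), S(g_3,g_4)) all reduce to 0 modulo the current basis, so we have a Gröbner basis.
Inter-reduce: drop elements whose leading term is divisible by another's, tail-reduce, and make monic.
Reduced Gröbner basis: {a - 9/2b² + 25/2b - 7, b³ - 11/3b² + 4b - 4/3}.

Buchberger on the second generating set:
h_1 = -24ab² + 4ab + 16a + 4b - 8, LT = ab².
h_2 = 18ab² + 33ab - 44a - 2b + 11, LT = ab².

S(h_1,h_2): lcm = ab². S = -2ab + 16/9a - 1/18b - 5/18.
  reduce S modulo (h_1, h_2):
  remainder -2ab + 16/9a - 1/18b - 5/18 ≠ 0; add k_3 = -2ab + 16/9a - 1/18b - 5/18 to the basis.

S(h_1,k_3): lcm = ab². S = 13/18ab - ⅔a - 1/36b² - 11/36b + ⅓.
  reduce S modulo (h_1, h_2, k_3):
  remainder -2/81a - 1/36b² - 211/648b + 151/648 ≠ 0; add k_4 = -2/81a - 1/36b² - 211/648b + 151/648 to the basis.

S(h_1,k_4): lcm = ab². S = -⅙ab - ⅔a - 9/8b⁴ - 211/16b³ + 151/16b² - ⅙b + ⅓.
  reduce S modulo (h_1, h_2, k_3, k_4):
  remainder -9/8b⁴ - 211/16b³ + 497/48b² + 127/12b - 22/3 ≠ 0; add k_5 = -9/8b⁴ - 211/16b³ + 497/48b² + 127/12b - 22/3 to the basis.

S(k_3,k_4): lcm = ab. S = -8/9a - 9/8b³ - 211/16b² + 1363/144b + 5/36.
  reduce S modulo (h_1, h_2, k_3, k_4, k_5):
  remainder -9/8b³ - 195/16b² + 339/16b - 33/4 ≠ 0; add k_6 = -9/8b³ - 195/16b² + 339/16b - 33/4 to the basis.

The other S-polynomials (S(h_2,k_3), S(h_2,k_4), S(h_1,k_5), S(h_2,k_5), S(k_3,k_5), S(k_4,k_5), S(h_1,k_6), S(h_2,k_6), S(k_3,k_6), S(k_4,k_6), S(k_5,k_6)) all reduce to 0 modulo the current basis, so we have a Gröbner basis.
Inter-reduce: drop elements whose leading term is divisible by another's, tail-reduce, and make monic.
Reduced Gröbner basis: {a + 9/8b² + 211/16b - 151/16, b³ + 65/6b² - 113/6b + 22/3}.

Since the reduced bases disagree, the two ideals are not the same.
The choice of monomial ordering does not affect the verdict — as long as both bases are computed under the same ordering, their equality decides ideal equality.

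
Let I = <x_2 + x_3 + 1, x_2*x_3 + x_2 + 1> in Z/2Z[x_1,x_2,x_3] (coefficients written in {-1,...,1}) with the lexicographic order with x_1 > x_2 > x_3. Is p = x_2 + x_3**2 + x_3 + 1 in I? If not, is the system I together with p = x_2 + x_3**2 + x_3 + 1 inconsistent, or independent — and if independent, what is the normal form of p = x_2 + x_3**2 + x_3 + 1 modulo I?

x_2 + x_3**2 + x_3 + 1 lies in I (it reduces to 0).

First compute the reduced Gröbner basis of I by Buchberger's algorithm.
f_1 = x_2 + x_3 + 1, LT = x_2.
f_2 = x_2*x_3 + x_2 + 1, LT = x_2*x_3.

S(f_1,f_2): lcm = x_2*x_3. S = x_2 + x_3**2 + x_3 + 1.
  leading term x_2: subtract (1)·f_1 from x_2 + x_3**2 + x_3 + 1 → x_3**2
  leading term x_3**2: no divisor's leading term divides it; move x_3**2 to the remainder.
  remainder x_3**2 ≠ 0; add h_3 = x_3**2 to the basis.

The other S-polynomials (S(f_1,h_3), S(f_2,h_3)) all reduce to 0 modulo the current basis, so we have a Gröbner basis.
Inter-reduce: drop elements whose leading term is divisible by another's, tail-reduce, and make monic.
Reduced Gröbner basis: {x_2 + x_3 + 1, x_3**2}.
Label its elements g_1 = x_2 + x_3 + 1, g_2 = x_3**2.

Reduce p = x_2 + x_3**2 + x_3 + 1 modulo G:
  leading term x_2: subtract (1)·g_1 from x_2 + x_3**2 + x_3 + 1 → x_3**2
  leading term x_3**2: subtract (1)·g_2 from x_3**2 → 0
  normal form = 0.
Since the normal form is 0, p ∈ I.

The remainder on division by a Gröbner basis is unique — it is the normal form.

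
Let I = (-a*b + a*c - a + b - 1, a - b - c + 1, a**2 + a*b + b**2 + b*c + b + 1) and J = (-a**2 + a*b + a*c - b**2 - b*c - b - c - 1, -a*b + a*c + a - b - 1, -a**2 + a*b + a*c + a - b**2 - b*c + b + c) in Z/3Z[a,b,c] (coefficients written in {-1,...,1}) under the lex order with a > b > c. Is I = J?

Since reduced Gröbner bases are canonical representatives of ideals under a given ordering, it suffices to compute and compare them.
Buchberger on the first generating set:
f_1 = -a*b + a*c - a + b - 1, LT = a*b.
f_2 = a - b - c + 1, LT = a.
f_3 = a**2 + a*b + b**2 + b*c + b + 1, LT = a**2.

S(f_1,f_2): lcm = a*b. S = -a*c + a + b**2 + b*c + b + 1.
  reduce S modulo (f_1, f_2, f_3):
  remainder b**2 - b - c**2 - c ≠ 0; add g_4 = b**2 - b - c**2 - c to the basis.

S(f_1,f_3): lcm = a**2*b. S = -a**2*c + a**2 - a*b**2 - a*b + a - b**3 - b**2*c - b**2 - b.
  reduce S modulo (f_1, f_2, f_3, g_4):
  remainder -b*c**2 + b*c - c**3 + c**2 - c ≠ 0; add g_5 = -b*c**2 + b*c - c**3 + c**2 - c to the basis.

S(f_2,f_3): lcm = a**2. S = a*b - a*c + a - b**2 - b*c - b - 1.
  reduce S modulo (f_1, f_2, f_3, g_4, g_5):
  remainder -b*c - b - c**2 - c + 1 ≠ 0; add g_6 = -b*c - b - c**2 - c + 1 to the basis.

S(f_1,g_5): lcm = a*b*c**2. S = a*b*c + a*c**3 - a*c**2 - a*c - b*c**2 + c**2.
  reduce S modulo (f_1, f_2, f_3, g_4, g_5, g_6):
  remainder b - c**2 - c - 1 ≠ 0; add g_7 = b - c**2 - c - 1 to the basis.

S(f_1,g_6): lcm = a*b*c. S = -a*b + a*c**2 + a - b*c + c.
  reduce S modulo (f_1, f_2, f_3, g_4, g_5, g_6, g_7):
  remainder -c**2 ≠ 0; add g_8 = -c**2 to the basis.

The other S-polynomials (S(f_1,g_4), S(f_2,g_4), S(f_3,g_4), S(f_2,g_5), S(f_3,g_5), S(g_4,g_5), S(f_2,g_6), S(f_3,g_6), S(g_4,g_6), S(g_5,g_6), S(f_1,g_7), S(f_2,g_7), S(f_3,g_7), S(g_4,g_7), S(g_5,g_7), S(g_6,g_7), S(f_1,g_8), S(f_2,g_8), S(f_3,g_8), S(g_4,g_8), S(g_5,g_8), S(g_6,g_8), S(g_7,g_8)) all reduce to 0 modulo the current basis, so we have a Gröbner basis.
Inter-reduce: drop elements whose leading term is divisible by another's, tail-reduce, and make monic.
Reduced Gröbner basis: {a + c, b - c - 1, c**2}.

Buchberger on the second generating set:
h_1 = -a**2 + a*b + a*c - b**2 - b*c - b - c - 1, LT = a**2.
h_2 = -a*b + a*c + a - b - 1, LT = a*b.
h_3 = -a**2 + a*b + a*c + a - b**2 - b*c + b + c, LT = a**2.

S(h_1,h_2): lcm = a**2*b. S = a**2*c + a**2 - a*b**2 - a*b*c - a*b - a + b**3 + b**2*c + b**2 + b*c + b.
  reduce S modulo (h_1, h_2, h_3):
  remainder -a*c + a + b**3 + b**2 - b*c**2 - b - c**2 - c ≠ 0; add k_4 = -a*c + a + b**3 + b**2 - b*c**2 - b - c**2 - c to the basis.

S(h_1,h_3): lcm = a**2. S = a - b - c + 1.
  reduce S modulo (h_1, h_2, h_3, k_4):
  remainder a - b - c + 1 ≠ 0; add k_5 = a - b - c + 1 to the basis.

S(h_2,h_3): lcm = a**2*b. S = -a**2*c - a**2 + a*b**2 + a*b*c - a*b + a - b**3 - b**2*c + b**2 + b*c.
  reduce S modulo (h_1, h_2, h_3, k_4, k_5):
  remainder b**3 - b*c**2 - b*c + b - c**2 + c ≠ 0; add k_6 = b**3 - b*c**2 - b*c + b - c**2 + c to the basis.

S(h_2,k_4): lcm = a*b*c. S = a*b - a*c**2 - a*c + b**4 + b**3 - b**2*c**2 - b**2 - b*c**2 + c.
  reduce S modulo (h_1, h_2, h_3, k_4, k_5, k_6):
  remainder b*c - c - 1 ≠ 0; add k_7 = b*c - c - 1 to the basis.

S(h_3,k_4): lcm = a**2*c. S = a**2 + a*b**3 + a*b**2 - a*b*c**2 - a*b*c - a*b + a*c**2 + a*c + b**2*c + b*c**2 - b*c - c**2.
  reduce S modulo (h_1, h_2, h_3, k_4, k_5, k_6, k_7):
  remainder -b**2 + b + c**2 + 1 ≠ 0; add k_8 = -b**2 + b + c**2 + 1 to the basis.

S(h_1,k_5): lcm = a**2. S = -a + b**2 + b*c + b + c + 1.
  reduce S modulo (h_1, h_2, h_3, k_4, k_5, k_6, k_7, k_8):
  remainder b + c**2 + c + 1 ≠ 0; add k_9 = b + c**2 + c + 1 to the basis.

S(k_6,k_7): lcm = b**3*c. S = b**2*c + b**2 - b*c**3 - b*c**2 + b*c - c**3 + c**2.
  reduce S modulo (h_1, h_2, h_3, k_4, k_5, k_6, k_7, k_8, k_9):
  remainder c**3 + c**2 - c + 1 ≠ 0; add k_10 = c**3 + c**2 - c + 1 to the basis.

The other S-polynomials (S(h_1,k_4), S(h_2,k_5), S(h_3,k_5), S(k_4,k_5), S(h_1,k_6), S(h_2,k_6), S(h_3,k_6), S(k_4,k_6), S(k_5,k_6), S(h_1,k_7), S(h_2,k_7), S(h_3,k_7), S(k_4,k_7), S(k_5,k_7), S(h_1,k_8), S(h_2,k_8), S(h_3,k_8), S(k_4,k_8), S(k_5,k_8), S(k_6,k_8), S(k_7,k_8), S(h_1,k_9), S(h_2,k_9), S(h_3,k_9), S(k_4,k_9), S(k_5,k_9), S(k_6,k_9), S(k_7,k_9), S(k_8,k_9), S(h_1,k_10), S(h_2,k_10), S(h_3,k_10), S(k_4,k_10), S(k_5,k_10), S(k_6,k_10), S(k_7,k_10), S(k_8,k_10), S(k_9,k_10)) all reduce to 0 modulo the current basis, so we have a Gröbner basis.
Inter-reduce: drop elements whose leading term is divisible by another's, tail-reduce, and make monic.
Reduced Gröbner basis: {a + c**2 - 1, b + c**2 + c + 1, c**3 + c**2 - c + 1}.

The bases are distinct; the ideals are different.
The same test decides containment: I ⊆ J iff every generator of I reduces to 0 modulo a Gröbner basis of J.

No, the ideals differ.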